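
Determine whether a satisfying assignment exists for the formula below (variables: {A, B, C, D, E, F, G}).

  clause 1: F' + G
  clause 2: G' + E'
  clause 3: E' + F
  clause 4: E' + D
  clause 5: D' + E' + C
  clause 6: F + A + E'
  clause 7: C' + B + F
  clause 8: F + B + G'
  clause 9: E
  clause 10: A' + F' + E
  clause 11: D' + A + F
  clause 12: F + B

Unsatisfiable

The clause (E) is unit, so E = 1.
The clause (G') is unit, so G = 0.
The clause (F') is unit, so F = 0.
But (F) is also a unit clause — contradiction.
No assignment satisfies every clause.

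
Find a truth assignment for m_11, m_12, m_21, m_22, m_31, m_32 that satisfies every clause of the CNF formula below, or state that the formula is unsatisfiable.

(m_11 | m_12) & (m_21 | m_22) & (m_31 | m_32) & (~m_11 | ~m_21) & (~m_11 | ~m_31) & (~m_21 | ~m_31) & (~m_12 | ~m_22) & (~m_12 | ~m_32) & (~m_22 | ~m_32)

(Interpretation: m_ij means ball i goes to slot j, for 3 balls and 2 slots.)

Case m_11 = 1:
Unit clause (~m_21) forces m_21 = 0.
Unit clause (m_22) forces m_22 = 1.
Unit clause (~m_31) forces m_31 = 0.
Unit clause (m_32) forces m_32 = 1.
But (~m_32) is also a unit clause — contradiction.
Backtrack on m_11: now try m_11 = 0.
Unit clause (m_12) forces m_12 = 1.
Unit clause (~m_22) forces m_22 = 0.
Unit clause (m_21) forces m_21 = 1.
Unit clause (~m_31) forces m_31 = 0.
Unit clause (m_32) forces m_32 = 1.
But (~m_32) is also a unit clause — contradiction.
Both values of m_11 lead to a conflict.

UNSATISFIABLE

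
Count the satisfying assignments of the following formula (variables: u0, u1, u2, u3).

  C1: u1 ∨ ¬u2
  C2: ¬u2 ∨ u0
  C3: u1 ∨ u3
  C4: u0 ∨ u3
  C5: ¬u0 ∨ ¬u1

There are 2^4 = 16 truth assignments over (u0, u1, u2, u3).
Check each against the 5 clauses (columns in the order u0, u1, u2, u3):
  F F F F  ✗ fails (u1 ∨ u3)
  F F F T  ✓ satisfies all
  F F T F  ✗ fails (u1 ∨ ¬u2)
  F F T T  ✗ fails (u1 ∨ ¬u2)
  F T F F  ✗ fails (u0 ∨ u3)
  F T F T  ✓ satisfies all
  F T T F  ✗ fails (¬u2 ∨ u0)
  F T T T  ✗ fails (¬u2 ∨ u0)
  T F F F  ✗ fails (u1 ∨ u3)
  T F F T  ✓ satisfies all
  T F T F  ✗ fails (u1 ∨ ¬u2)
  T F T T  ✗ fails (u1 ∨ ¬u2)
  T T F F  ✗ fails (¬u0 ∨ ¬u1)
  T T F T  ✗ fails (¬u0 ∨ ¬u1)
  T T T F  ✗ fails (¬u0 ∨ ¬u1)
  T T T T  ✗ fails (¬u0 ∨ ¬u1)
3 of the 16 rows are models.

3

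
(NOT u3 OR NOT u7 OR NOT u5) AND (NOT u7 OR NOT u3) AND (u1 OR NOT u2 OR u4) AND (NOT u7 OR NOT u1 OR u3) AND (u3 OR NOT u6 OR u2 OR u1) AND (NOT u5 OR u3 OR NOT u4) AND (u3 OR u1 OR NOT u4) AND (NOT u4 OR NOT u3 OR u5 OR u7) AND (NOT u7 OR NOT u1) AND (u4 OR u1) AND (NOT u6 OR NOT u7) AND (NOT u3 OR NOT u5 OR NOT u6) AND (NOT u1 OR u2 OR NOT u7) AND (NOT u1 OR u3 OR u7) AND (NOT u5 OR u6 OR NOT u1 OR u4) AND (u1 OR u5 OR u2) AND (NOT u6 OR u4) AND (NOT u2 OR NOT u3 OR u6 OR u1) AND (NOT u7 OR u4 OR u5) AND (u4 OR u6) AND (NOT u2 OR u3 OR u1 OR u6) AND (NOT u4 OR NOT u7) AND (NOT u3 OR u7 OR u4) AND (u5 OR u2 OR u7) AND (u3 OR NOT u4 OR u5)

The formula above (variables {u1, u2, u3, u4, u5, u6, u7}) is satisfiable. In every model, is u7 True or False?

False

Suppose u7 = true.
(NOT u3) alone gives u3 = false.
(NOT u1) alone gives u1 = false.
(NOT u4) alone gives u4 = false.
Now (u4) is unsatisfied and unit — conflict.
So every satisfying assignment has u7 = False.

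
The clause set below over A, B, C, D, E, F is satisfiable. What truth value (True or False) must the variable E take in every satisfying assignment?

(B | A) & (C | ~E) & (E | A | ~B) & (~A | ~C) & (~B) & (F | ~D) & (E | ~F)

Suppose E = 1.
From the singleton clause (C), C = 1.
From the singleton clause (~A), A = 0.
From the singleton clause (B), B = 1.
Now (~B) is unsatisfied and unit — conflict.
So every satisfying assignment has E = False.

False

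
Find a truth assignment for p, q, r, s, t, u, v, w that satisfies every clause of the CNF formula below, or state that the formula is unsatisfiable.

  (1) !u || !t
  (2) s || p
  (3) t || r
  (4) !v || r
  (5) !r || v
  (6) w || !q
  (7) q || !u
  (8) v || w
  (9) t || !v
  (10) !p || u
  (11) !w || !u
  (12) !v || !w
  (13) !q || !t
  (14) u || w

p ↦ false, q ↦ false, r ↦ false, s ↦ true, t ↦ true, u ↦ false, v ↦ false, w ↦ true

Try u = false.
Unit clause (!p) forces p = false.
Unit clause (s) forces s = true.
Unit clause (w) forces w = true.
Unit clause (!v) forces v = false.
Unit clause (!r) forces r = false.
Unit clause (t) forces t = true.
Unit clause (!q) forces q = false.
This assignment satisfies each clause.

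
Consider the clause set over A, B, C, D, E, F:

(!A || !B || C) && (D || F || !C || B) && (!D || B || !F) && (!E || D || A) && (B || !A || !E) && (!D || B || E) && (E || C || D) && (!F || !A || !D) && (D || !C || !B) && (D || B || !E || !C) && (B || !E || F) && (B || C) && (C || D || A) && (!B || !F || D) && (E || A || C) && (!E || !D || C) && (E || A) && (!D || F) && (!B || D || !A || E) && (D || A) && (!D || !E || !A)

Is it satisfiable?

Case B = false:
The clause (C) is unit, so C = true.
Case D = false:
The clause (F) is unit, so F = true.
The clause (!E) is unit, so E = false.
The clause (A) is unit, so A = true.
All clauses are satisfied.
A satisfying assignment: A: true, B: false, C: true, D: false, E: false, F: true.

Yes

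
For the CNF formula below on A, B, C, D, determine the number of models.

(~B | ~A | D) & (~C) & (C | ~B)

4

There are 2^4 = 16 truth assignments over (A, B, C, D).
Check each against the 3 clauses (columns in the order A, B, C, D):
  F F F F  ✓ satisfies all
  F F F T  ✓ satisfies all
  F F T F  ✗ fails (~C)
  F F T T  ✗ fails (~C)
  F T F F  ✗ fails (C | ~B)
  F T F T  ✗ fails (C | ~B)
  F T T F  ✗ fails (~C)
  F T T T  ✗ fails (~C)
  T F F F  ✓ satisfies all
  T F F T  ✓ satisfies all
  T F T F  ✗ fails (~C)
  T F T T  ✗ fails (~C)
  T T F F  ✗ fails (~B | ~A | D)
  T T F T  ✗ fails (C | ~B)
  T T T F  ✗ fails (~B | ~A | D)
  T T T T  ✗ fails (~C)
4 of the 16 rows are models.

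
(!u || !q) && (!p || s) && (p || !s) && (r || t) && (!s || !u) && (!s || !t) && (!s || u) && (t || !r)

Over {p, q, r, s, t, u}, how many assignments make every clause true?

There are 2^6 = 64 truth assignments over (p, q, r, s, t, u).
Split on q. With q = true, the clauses containing q are satisfied and !q drops from the rest; 2 of the 2^5 = 32 assignments to the other variables satisfy what remains.
With q = false, by the same count on the reduced clause set, 4 assignments work.
(One model: p=F, q=F, r=F, s=F, t=T, u=F.)
Total: 2 + 4 = 6.

6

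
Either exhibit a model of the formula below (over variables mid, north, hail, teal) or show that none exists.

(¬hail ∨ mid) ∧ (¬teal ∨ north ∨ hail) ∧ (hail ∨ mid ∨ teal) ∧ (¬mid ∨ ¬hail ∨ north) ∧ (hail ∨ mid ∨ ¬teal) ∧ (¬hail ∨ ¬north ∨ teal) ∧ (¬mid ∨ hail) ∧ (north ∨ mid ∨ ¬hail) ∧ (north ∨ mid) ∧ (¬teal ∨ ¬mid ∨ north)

mid ↦ True; north ↦ True; hail ↦ True; teal ↦ True

Suppose hail = True.
Unit clause (mid) forces mid = True.
Unit clause (north) forces north = True.
Unit clause (teal) forces teal = True.
All clauses are satisfied.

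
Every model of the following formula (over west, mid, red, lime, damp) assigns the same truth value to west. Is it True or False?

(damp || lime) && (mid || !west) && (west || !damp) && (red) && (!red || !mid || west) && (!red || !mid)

Suppose west = true.
Unit clause (mid) forces mid = true.
Unit clause (red) forces red = true.
But (!red) is also a unit clause — contradiction.
So every satisfying assignment has west = False.

False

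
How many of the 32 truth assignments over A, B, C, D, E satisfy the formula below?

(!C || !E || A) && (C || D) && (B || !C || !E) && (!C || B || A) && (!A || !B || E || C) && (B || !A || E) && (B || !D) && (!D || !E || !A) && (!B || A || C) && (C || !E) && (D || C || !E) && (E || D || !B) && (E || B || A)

3

There are 2^5 = 32 truth assignments over (A, B, C, D, E).
Split on B. With B = true, the clauses containing B are satisfied and !B drops from the rest; 3 of the 2^4 = 16 assignments to the other variables satisfy what remains.
With B = false, by the same count on the reduced clause set, 0 assignments work.
Total: 3 + 0 = 3.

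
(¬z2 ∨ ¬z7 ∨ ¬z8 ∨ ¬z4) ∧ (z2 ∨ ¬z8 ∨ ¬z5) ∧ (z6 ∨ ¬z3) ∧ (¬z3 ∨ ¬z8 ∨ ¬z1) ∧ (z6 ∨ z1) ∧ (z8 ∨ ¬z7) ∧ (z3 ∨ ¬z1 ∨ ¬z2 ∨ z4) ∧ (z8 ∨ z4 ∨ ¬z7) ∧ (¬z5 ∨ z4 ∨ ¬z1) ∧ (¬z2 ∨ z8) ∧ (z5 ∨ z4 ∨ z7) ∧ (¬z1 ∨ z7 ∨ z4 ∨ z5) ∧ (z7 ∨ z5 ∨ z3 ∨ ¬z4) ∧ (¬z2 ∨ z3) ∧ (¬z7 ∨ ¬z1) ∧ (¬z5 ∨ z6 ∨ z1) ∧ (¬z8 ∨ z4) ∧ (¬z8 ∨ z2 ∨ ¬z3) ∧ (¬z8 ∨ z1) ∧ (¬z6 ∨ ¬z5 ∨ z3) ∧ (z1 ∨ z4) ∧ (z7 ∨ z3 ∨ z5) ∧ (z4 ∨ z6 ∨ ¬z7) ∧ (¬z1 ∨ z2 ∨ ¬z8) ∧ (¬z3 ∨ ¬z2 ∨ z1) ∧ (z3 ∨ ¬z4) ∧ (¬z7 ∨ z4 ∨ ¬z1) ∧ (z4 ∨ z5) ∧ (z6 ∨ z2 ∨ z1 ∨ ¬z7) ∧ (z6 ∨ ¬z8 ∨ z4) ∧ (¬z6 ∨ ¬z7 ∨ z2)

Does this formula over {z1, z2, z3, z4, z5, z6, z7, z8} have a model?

Suppose z6 = True.
Suppose z8 = False.
The clause (¬z7) is unit, so z7 = False.
The clause (¬z2) is unit, so z2 = False.
Suppose z5 = False.
The clause (z4) is unit, so z4 = True.
The clause (z3) is unit, so z3 = True.
Every clause is now satisfied; z1 is unconstrained.
A satisfying assignment: z1=False; z2=False; z3=True; z4=True; z5=False; z6=True; z7=False; z8=False.

Satisfiable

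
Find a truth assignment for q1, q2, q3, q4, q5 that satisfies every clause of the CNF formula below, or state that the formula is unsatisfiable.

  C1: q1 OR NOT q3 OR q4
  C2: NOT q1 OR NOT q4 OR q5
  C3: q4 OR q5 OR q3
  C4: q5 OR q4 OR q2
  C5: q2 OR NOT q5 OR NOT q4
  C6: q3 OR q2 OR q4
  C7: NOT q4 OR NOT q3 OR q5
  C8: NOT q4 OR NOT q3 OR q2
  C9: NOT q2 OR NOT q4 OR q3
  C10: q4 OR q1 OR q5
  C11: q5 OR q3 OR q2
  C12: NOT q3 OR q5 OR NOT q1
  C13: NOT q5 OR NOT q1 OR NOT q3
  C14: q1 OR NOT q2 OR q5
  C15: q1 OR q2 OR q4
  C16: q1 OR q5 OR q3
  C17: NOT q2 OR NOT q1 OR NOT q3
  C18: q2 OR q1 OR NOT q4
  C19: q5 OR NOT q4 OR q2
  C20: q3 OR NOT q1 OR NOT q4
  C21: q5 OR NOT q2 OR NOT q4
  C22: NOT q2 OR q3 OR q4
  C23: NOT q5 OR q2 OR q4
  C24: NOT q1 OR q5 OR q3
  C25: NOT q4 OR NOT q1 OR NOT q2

q1: false,  q2: true,  q3: true,  q4: true,  q5: true

Try q1 = false.
Try q3 = true.
The clause (q4) is unit, so q4 = true.
The clause (q5) is unit, so q5 = true.
The clause (q2) is unit, so q2 = true.
All clauses are satisfied.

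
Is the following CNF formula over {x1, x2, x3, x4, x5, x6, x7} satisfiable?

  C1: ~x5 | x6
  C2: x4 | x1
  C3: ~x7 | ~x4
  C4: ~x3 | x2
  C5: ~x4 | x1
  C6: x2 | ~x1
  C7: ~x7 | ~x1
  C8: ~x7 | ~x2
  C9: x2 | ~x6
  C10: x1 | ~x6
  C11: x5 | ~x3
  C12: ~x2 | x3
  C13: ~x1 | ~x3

Case x5 = 0:
The clause (~x3) is unit, so x3 = 0.
The clause (~x2) is unit, so x2 = 0.
The clause (~x1) is unit, so x1 = 0.
The clause (x4) is unit, so x4 = 1.
But (~x4) is also a unit clause — contradiction.
So x5 must be the other value — set x5 = 1.
The clause (x6) is unit, so x6 = 1.
The clause (x2) is unit, so x2 = 1.
The clause (~x7) is unit, so x7 = 0.
The clause (x1) is unit, so x1 = 1.
The clause (x3) is unit, so x3 = 1.
But (~x3) is also a unit clause — contradiction.
Neither x5 = 1 nor x5 = 0 works.
No assignment satisfies every clause.

No, unsatisfiable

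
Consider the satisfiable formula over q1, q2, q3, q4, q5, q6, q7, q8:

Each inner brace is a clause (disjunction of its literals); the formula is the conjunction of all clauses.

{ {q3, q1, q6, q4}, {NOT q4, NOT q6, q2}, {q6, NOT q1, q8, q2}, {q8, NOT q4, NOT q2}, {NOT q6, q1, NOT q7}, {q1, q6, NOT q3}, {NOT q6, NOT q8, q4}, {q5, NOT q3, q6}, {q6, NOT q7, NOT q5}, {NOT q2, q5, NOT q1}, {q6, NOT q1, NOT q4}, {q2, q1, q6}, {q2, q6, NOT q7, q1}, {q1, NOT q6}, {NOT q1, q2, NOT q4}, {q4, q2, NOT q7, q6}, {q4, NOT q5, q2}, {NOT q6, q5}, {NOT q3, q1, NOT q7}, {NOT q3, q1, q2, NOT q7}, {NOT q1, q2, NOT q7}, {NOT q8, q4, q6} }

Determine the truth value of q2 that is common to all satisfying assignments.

Suppose q2 = false.
Try q4 = false.
The clause (NOT q5) is unit, so q5 = false.
The clause (NOT q6) is unit, so q6 = false.
The clause (NOT q3) is unit, so q3 = false.
The clause (q1) is unit, so q1 = true.
The clause (q8) is unit, so q8 = true.
But (NOT q8) is also a unit clause — contradiction.
So q4 must be the other value — set q4 = true.
The clause (NOT q6) is unit, so q6 = false.
The clause (NOT q1) is unit, so q1 = false.
But (q1) is also a unit clause — contradiction.
Either choice for q4 ends in contradiction.
So every satisfying assignment has q2 = True.

True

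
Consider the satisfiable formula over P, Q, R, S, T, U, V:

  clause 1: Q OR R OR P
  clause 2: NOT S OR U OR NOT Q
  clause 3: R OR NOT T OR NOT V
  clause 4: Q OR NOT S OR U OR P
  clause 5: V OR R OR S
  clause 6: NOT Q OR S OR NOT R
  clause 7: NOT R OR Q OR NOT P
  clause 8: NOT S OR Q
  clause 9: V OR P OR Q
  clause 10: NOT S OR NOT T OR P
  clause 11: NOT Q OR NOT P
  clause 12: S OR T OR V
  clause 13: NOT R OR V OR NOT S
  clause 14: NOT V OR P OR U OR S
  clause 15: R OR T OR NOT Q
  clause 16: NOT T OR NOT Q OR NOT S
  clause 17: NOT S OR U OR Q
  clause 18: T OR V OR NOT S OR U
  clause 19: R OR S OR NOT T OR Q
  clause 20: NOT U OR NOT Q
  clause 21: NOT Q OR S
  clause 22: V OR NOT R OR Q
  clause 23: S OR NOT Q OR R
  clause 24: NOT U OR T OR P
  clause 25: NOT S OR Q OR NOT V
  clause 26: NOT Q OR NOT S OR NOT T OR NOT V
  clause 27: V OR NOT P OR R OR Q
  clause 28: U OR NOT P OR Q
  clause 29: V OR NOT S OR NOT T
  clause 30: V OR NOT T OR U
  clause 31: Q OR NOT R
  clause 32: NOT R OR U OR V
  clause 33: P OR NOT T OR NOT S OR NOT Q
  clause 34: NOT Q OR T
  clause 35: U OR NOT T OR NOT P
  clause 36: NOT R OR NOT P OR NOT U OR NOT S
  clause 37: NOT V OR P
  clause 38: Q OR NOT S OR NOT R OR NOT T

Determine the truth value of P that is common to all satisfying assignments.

Suppose P = false.
Unit clause (NOT V) forces V = false.
Unit clause (Q) forces Q = true.
Unit clause (NOT U) forces U = false.
Unit clause (NOT S) forces S = false.
But (S) is also a unit clause — contradiction.
So every satisfying assignment has P = True.

True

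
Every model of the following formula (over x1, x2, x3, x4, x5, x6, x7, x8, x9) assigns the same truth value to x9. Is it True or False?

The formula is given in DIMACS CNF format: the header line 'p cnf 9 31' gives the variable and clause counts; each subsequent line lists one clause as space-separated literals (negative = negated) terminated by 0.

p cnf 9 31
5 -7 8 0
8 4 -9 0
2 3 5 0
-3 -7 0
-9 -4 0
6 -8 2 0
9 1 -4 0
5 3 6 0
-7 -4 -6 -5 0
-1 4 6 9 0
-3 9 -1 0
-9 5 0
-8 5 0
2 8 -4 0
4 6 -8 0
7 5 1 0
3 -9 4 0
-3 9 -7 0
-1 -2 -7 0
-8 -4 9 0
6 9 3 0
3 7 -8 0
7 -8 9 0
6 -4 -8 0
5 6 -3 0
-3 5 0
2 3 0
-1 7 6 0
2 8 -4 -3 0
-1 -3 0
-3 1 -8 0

Suppose x9 = True.
From the singleton clause (¬x4), x4 = False.
From the singleton clause (x8), x8 = True.
From the singleton clause (x5), x5 = True.
From the singleton clause (x6), x6 = True.
From the singleton clause (x3), x3 = True.
From the singleton clause (¬x7), x7 = False.
From the singleton clause (¬x1), x1 = False.
That conflicts with the unit clause (x1).
So every satisfying assignment has x9 = False.

False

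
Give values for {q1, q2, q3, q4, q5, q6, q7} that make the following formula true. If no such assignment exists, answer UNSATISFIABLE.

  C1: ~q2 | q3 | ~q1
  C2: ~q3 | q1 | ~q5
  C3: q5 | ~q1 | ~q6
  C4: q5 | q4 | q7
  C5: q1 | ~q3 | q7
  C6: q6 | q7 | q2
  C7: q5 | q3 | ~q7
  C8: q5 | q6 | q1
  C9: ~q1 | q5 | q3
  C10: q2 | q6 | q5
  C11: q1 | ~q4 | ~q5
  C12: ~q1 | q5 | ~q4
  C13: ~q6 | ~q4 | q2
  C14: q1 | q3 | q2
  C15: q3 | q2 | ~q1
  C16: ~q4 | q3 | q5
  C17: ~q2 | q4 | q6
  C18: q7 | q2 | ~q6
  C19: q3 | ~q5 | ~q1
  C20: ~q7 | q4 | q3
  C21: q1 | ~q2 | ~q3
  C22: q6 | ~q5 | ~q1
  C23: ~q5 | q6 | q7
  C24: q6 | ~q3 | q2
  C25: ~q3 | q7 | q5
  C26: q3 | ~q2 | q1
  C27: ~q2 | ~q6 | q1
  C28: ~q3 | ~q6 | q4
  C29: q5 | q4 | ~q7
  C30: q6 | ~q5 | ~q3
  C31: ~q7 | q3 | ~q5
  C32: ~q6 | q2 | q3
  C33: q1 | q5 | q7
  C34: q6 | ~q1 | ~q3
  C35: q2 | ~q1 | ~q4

q1 ↦ 1, q2 ↦ 1, q3 ↦ 1, q4 ↦ 1, q5 ↦ 1, q6 ↦ 1, q7 ↦ 0

Suppose q2 = 1.
Suppose q3 = 1.
(q1) alone gives q1 = 1.
(q6) alone gives q6 = 1.
(q5) alone gives q5 = 1.
(q4) alone gives q4 = 1.
Every clause is now satisfied; q7 is unconstrained.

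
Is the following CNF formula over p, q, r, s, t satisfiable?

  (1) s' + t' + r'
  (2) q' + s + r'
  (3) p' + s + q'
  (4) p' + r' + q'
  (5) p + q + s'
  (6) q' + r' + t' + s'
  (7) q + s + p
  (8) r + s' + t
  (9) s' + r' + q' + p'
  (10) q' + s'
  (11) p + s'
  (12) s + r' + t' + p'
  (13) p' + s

Yes, satisfiable

Try q = 0.
Try p = 1.
The clause (s) is unit, so s = 1.
Try t = 0.
The clause (r) is unit, so r = 1.
All clauses are satisfied.
A satisfying assignment: p ↦ 1, q ↦ 0, r ↦ 1, s ↦ 1, t ↦ 0.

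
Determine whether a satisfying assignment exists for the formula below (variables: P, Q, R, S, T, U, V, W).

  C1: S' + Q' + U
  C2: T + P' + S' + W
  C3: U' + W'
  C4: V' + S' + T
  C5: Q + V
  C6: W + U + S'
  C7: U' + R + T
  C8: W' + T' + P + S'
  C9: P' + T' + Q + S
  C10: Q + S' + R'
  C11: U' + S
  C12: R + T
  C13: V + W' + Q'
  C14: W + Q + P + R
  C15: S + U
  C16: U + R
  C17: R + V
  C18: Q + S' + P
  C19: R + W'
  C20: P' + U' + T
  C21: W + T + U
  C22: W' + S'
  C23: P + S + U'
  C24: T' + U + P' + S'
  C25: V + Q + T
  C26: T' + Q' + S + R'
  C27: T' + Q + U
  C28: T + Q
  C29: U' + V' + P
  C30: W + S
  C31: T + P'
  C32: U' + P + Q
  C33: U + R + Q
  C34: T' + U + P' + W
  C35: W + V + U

Branch on U: set U = 1.
(W') alone gives W = 0.
(S) alone gives S = 1.
Branch on T: set T = 1.
Branch on Q: set Q = 1.
Branch on R: set R = 1.
Branch on V: set V = 0.
Every clause is now satisfied; P is unconstrained.
A satisfying assignment: P=0,  Q=1,  R=1,  S=1,  T=1,  U=1,  V=0,  W=0.

Yes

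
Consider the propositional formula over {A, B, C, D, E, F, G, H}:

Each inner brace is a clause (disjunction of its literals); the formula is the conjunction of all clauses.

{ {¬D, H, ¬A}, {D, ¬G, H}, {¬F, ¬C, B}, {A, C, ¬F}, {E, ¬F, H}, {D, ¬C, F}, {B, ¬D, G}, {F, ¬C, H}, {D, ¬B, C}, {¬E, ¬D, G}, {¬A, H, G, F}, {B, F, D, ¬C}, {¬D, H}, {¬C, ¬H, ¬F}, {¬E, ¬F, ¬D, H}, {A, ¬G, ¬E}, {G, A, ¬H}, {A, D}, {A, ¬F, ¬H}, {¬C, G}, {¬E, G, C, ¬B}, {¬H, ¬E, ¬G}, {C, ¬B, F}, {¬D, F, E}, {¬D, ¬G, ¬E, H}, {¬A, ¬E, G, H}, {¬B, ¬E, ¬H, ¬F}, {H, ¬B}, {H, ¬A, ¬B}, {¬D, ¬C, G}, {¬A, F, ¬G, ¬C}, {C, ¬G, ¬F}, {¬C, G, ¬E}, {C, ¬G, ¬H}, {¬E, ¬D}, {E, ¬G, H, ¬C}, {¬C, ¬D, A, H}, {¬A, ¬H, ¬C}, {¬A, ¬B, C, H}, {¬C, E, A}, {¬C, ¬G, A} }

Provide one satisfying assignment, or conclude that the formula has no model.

Case D = True:
Unit clause (H) forces H = True.
Unit clause (¬E) forces E = False.
Unit clause (F) forces F = True.
Unit clause (¬C) forces C = False.
Unit clause (A) forces A = True.
Unit clause (¬G) forces G = False.
Unit clause (B) forces B = True.
All clauses are satisfied.

A=True,  B=True,  C=False,  D=True,  E=False,  F=True,  G=False,  H=True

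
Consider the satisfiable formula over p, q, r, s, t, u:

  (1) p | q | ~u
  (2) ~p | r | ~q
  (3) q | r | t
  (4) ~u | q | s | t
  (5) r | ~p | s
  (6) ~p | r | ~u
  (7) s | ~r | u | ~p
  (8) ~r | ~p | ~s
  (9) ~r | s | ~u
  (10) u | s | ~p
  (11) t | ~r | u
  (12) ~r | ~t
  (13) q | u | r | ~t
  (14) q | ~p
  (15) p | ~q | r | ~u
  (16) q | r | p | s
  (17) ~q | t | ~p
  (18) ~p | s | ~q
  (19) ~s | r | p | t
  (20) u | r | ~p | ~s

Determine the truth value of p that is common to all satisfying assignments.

False

Suppose p = 1.
The clause (q) is unit, so q = 1.
The clause (r) is unit, so r = 1.
The clause (~s) is unit, so s = 0.
But (s) is also a unit clause — contradiction.
So every satisfying assignment has p = False.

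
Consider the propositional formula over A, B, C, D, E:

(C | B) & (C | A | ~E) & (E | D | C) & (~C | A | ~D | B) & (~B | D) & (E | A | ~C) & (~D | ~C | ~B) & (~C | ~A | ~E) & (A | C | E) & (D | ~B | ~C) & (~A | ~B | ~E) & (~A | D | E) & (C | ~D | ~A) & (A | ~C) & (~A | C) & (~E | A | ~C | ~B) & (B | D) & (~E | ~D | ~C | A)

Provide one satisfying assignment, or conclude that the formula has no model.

A: 1; B: 0; C: 1; D: 1; E: 0

Try C = 1.
The clause (A) is unit, so A = 1.
The clause (~E) is unit, so E = 0.
The clause (D) is unit, so D = 1.
The clause (~B) is unit, so B = 0.
All clauses are satisfied.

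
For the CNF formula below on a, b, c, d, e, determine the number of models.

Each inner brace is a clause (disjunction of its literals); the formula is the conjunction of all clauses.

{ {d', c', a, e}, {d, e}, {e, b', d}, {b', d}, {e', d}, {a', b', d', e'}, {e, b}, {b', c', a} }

8

There are 2^5 = 32 truth assignments over (a, b, c, d, e).
Split on d. With d = 1, the clauses containing d are satisfied and d' drops from the rest; 8 of the 2^4 = 16 assignments to the other variables satisfy what remains.
With d = 0, by the same count on the reduced clause set, 0 assignments work.
Total: 8 + 0 = 8.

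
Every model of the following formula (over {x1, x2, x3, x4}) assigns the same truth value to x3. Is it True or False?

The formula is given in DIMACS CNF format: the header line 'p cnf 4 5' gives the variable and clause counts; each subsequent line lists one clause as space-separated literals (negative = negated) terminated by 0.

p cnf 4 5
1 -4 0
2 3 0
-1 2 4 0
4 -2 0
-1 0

Suppose x3 = False.
Unit clause (x2) forces x2 = True.
Unit clause (x4) forces x4 = True.
Unit clause (x1) forces x1 = True.
That conflicts with the unit clause (¬x1).
So every satisfying assignment has x3 = True.

True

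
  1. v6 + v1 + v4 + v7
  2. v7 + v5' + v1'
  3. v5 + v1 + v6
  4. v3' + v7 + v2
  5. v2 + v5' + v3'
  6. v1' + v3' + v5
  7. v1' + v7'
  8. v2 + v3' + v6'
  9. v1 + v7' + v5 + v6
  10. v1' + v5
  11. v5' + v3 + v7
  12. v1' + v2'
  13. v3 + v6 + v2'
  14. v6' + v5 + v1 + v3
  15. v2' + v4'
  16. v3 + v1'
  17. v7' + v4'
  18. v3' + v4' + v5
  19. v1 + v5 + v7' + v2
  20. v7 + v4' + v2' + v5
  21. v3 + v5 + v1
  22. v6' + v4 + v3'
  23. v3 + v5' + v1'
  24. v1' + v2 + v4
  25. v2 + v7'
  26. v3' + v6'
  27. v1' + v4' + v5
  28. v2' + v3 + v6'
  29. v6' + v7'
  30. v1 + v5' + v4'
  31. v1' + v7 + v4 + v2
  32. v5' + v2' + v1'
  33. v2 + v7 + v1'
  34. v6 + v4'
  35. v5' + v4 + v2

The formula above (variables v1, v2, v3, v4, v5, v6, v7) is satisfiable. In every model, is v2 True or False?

Suppose v2 = 0.
From the singleton clause (v7'), v7 = 0.
From the singleton clause (v3'), v3 = 0.
From the singleton clause (v5'), v5 = 0.
From the singleton clause (v1'), v1 = 0.
That conflicts with the unit clause (v1).
So every satisfying assignment has v2 = True.

True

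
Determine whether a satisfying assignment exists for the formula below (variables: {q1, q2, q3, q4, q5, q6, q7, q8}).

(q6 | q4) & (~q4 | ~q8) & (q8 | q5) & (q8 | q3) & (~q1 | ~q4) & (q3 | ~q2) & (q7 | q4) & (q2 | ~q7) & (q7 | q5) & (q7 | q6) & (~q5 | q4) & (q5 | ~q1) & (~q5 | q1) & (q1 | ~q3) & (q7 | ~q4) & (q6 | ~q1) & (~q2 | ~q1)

Unsatisfiable

Suppose q6 = 1.
Suppose q4 = 0.
Unit clause (q7) forces q7 = 1.
Unit clause (q2) forces q2 = 1.
Unit clause (q3) forces q3 = 1.
Unit clause (~q5) forces q5 = 0.
Unit clause (q8) forces q8 = 1.
Unit clause (~q1) forces q1 = 0.
That conflicts with the unit clause (q1).
That branch fails; take q4 = 1 instead.
Unit clause (~q8) forces q8 = 0.
Unit clause (q5) forces q5 = 1.
Unit clause (q3) forces q3 = 1.
Unit clause (~q1) forces q1 = 0.
That conflicts with the unit clause (q1).
Either choice for q4 ends in contradiction.
That branch fails; take q6 = 0 instead.
Unit clause (q4) forces q4 = 1.
Unit clause (~q8) forces q8 = 0.
Unit clause (q5) forces q5 = 1.
Unit clause (q3) forces q3 = 1.
Unit clause (~q1) forces q1 = 0.
That conflicts with the unit clause (q1).
Either choice for q6 ends in contradiction.
No assignment satisfies every clause.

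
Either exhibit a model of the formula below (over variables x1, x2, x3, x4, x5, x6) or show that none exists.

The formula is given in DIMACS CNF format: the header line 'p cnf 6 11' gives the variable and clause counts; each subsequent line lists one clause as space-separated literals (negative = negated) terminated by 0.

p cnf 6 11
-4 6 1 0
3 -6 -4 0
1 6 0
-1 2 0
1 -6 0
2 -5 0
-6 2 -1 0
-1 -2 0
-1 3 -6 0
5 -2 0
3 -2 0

UNSATISFIABLE

Try x1 = True.
(x2) alone gives x2 = True.
But (¬x2) is also a unit clause — contradiction.
So x1 must be the other value — set x1 = False.
(x6) alone gives x6 = True.
But (¬x6) is also a unit clause — contradiction.
Neither x1 = True nor x1 = False works.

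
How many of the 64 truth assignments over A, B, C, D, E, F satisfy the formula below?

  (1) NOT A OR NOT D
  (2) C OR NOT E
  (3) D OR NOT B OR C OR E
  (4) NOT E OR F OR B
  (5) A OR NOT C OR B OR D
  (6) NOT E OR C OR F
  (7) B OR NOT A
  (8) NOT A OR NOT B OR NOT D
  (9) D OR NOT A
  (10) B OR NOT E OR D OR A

There are 2^6 = 64 truth assignments over (A, B, C, D, E, F).
Split on E. With E = true, the clauses containing E are satisfied and NOT E drops from the rest; 5 of the 2^5 = 32 assignments to the other variables satisfy what remains.
With E = false, by the same count on the reduced clause set, 12 assignments work.
Total: 5 + 12 = 17.

17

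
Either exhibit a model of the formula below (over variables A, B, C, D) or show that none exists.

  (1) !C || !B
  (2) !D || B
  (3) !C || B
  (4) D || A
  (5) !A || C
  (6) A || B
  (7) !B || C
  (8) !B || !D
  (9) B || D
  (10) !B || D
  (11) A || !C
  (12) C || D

UNSATISFIABLE

Branch on C: set C = false.
From the singleton clause (!A), A = false.
From the singleton clause (D), D = true.
From the singleton clause (B), B = true.
That conflicts with the unit clause (!B).
That branch fails; take C = true instead.
From the singleton clause (!B), B = false.
That conflicts with the unit clause (B).
Either choice for C ends in contradiction.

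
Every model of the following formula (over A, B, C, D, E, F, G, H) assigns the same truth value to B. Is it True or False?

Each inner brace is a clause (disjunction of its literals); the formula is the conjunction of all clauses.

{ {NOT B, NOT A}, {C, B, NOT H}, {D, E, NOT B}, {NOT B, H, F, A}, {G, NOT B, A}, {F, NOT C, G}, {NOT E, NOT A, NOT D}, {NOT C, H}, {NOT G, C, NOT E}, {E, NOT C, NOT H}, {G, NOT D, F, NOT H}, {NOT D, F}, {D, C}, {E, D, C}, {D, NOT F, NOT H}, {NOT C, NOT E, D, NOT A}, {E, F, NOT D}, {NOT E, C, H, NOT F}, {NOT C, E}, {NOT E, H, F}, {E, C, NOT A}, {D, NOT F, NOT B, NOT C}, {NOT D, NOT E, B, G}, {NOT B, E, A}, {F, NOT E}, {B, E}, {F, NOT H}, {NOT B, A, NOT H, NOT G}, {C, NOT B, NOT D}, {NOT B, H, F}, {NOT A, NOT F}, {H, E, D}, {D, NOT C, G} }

Suppose B = true.
Unit clause (NOT A) forces A = false.
Unit clause (G) forces G = true.
Unit clause (E) forces E = true.
Unit clause (C) forces C = true.
Unit clause (H) forces H = true.
Now (NOT H) is unsatisfied and unit — conflict.
So every satisfying assignment has B = False.

False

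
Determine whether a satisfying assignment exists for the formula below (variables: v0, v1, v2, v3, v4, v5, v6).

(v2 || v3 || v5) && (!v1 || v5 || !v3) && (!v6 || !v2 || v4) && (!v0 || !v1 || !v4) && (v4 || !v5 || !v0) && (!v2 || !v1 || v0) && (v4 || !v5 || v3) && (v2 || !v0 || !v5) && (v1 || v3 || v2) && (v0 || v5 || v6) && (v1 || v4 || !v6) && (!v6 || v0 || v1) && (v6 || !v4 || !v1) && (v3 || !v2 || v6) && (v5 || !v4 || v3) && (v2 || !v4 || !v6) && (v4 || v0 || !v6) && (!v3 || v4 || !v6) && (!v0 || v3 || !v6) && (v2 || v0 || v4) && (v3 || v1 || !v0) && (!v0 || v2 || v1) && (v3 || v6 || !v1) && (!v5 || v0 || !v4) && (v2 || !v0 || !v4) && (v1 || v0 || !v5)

Suppose v2 = true.
Suppose v6 = true.
(v4) alone gives v4 = true.
Suppose v0 = true.
(!v1) alone gives v1 = false.
(v3) alone gives v3 = true.
No clause remains; v5 is free.
A satisfying assignment: v0: true, v1: false, v2: true, v3: true, v4: true, v5: true, v6: true.

Satisfiable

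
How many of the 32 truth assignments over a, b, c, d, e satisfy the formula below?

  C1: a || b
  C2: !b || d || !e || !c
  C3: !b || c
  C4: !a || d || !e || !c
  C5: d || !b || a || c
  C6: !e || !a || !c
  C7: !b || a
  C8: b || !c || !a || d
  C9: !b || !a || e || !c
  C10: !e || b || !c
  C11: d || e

There are 2^5 = 32 truth assignments over (a, b, c, d, e).
Split on d. With d = true, the clauses containing d are satisfied and !d drops from the rest; 3 of the 2^4 = 16 assignments to the other variables satisfy what remains.
With d = false, by the same count on the reduced clause set, 1 assignment works.
Total: 3 + 1 = 4.

4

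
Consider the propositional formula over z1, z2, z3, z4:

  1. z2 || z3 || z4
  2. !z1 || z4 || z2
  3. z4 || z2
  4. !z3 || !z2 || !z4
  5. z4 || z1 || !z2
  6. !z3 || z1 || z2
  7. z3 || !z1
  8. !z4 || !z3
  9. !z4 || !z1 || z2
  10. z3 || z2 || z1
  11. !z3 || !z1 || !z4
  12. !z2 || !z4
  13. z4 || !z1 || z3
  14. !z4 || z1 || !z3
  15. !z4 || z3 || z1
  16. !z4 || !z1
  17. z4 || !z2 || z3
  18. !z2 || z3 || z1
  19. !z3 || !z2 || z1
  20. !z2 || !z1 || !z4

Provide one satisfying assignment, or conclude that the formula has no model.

z1: true, z2: true, z3: true, z4: false

Try z4 = false.
Unit clause (z2) forces z2 = true.
Unit clause (z1) forces z1 = true.
Unit clause (z3) forces z3 = true.
This assignment satisfies each clause.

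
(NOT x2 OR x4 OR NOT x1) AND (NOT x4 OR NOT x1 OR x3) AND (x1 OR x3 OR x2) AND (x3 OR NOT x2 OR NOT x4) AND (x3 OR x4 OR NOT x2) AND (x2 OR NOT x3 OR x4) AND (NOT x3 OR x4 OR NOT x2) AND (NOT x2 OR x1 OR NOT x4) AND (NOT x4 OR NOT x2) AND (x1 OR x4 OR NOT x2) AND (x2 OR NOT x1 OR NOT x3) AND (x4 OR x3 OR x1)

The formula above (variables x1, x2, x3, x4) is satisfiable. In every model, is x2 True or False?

Suppose x2 = true.
The clause (NOT x4) is unit, so x4 = false.
The clause (NOT x1) is unit, so x1 = false.
But (x1) is also a unit clause — contradiction.
So every satisfying assignment has x2 = False.

False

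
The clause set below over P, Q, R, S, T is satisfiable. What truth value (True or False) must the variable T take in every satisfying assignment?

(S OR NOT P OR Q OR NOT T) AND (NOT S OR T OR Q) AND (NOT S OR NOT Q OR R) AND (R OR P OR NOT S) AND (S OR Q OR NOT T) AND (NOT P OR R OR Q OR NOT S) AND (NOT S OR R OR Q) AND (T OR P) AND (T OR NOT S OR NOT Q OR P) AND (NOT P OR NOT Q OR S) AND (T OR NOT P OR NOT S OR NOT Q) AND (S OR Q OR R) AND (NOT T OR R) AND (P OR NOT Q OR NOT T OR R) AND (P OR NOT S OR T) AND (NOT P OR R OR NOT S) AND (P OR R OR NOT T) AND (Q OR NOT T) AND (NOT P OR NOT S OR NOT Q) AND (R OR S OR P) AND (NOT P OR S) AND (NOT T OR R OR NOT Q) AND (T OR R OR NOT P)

Suppose T = false.
The clause (P) is unit, so P = true.
The clause (S) is unit, so S = true.
The clause (Q) is unit, so Q = true.
That conflicts with the unit clause (NOT Q).
So every satisfying assignment has T = True.

True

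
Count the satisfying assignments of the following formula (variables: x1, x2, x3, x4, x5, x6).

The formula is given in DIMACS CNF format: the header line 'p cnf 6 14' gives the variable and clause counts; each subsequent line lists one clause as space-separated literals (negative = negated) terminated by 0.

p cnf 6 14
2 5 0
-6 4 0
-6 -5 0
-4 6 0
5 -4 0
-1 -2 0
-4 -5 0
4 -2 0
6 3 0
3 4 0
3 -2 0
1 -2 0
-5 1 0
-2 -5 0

There are 2^6 = 64 truth assignments over (x1, x2, x3, x4, x5, x6).
Split on x2. With x2 = True, the clauses containing x2 are satisfied and ¬x2 drops from the rest; 0 of the 2^5 = 32 assignments to the other variables satisfy what remains.
With x2 = False, by the same count on the reduced clause set, 1 assignment works.
Total: 0 + 1 = 1.

1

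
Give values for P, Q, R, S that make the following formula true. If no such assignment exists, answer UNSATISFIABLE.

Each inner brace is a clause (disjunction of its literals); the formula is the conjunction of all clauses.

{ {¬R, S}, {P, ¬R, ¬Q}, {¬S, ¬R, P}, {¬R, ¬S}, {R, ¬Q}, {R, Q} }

UNSATISFIABLE

Suppose R = False.
From the singleton clause (¬Q), Q = False.
That conflicts with the unit clause (Q).
Backtrack on R: now try R = True.
From the singleton clause (S), S = True.
That conflicts with the unit clause (¬S).
Neither R = True nor R = False works.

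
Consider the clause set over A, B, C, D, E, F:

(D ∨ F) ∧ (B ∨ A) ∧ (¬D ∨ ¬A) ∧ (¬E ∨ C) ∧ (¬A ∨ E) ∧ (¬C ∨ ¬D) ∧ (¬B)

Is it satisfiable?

(¬B) alone gives B = False.
(A) alone gives A = True.
(¬D) alone gives D = False.
(F) alone gives F = True.
(E) alone gives E = True.
(C) alone gives C = True.
This assignment satisfies each clause.
A satisfying assignment: A=True, B=False, C=True, D=False, E=True, F=True.

Satisfiable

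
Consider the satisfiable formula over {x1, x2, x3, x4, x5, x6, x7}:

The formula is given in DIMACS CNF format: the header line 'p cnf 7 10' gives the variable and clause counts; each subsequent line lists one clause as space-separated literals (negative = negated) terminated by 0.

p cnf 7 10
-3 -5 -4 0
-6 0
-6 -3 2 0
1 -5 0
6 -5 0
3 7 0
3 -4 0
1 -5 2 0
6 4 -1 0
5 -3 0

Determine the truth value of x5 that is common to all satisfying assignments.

Suppose x5 = True.
The clause (¬x6) is unit, so x6 = False.
Now (x6) is unsatisfied and unit — conflict.
So every satisfying assignment has x5 = False.

False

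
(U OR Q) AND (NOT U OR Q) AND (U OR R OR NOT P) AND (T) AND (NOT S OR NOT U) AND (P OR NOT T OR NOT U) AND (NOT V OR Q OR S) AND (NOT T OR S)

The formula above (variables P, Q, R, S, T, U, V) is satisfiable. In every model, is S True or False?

True

Suppose S = false.
(T) alone gives T = true.
Now (NOT T) is unsatisfied and unit — conflict.
So every satisfying assignment has S = True.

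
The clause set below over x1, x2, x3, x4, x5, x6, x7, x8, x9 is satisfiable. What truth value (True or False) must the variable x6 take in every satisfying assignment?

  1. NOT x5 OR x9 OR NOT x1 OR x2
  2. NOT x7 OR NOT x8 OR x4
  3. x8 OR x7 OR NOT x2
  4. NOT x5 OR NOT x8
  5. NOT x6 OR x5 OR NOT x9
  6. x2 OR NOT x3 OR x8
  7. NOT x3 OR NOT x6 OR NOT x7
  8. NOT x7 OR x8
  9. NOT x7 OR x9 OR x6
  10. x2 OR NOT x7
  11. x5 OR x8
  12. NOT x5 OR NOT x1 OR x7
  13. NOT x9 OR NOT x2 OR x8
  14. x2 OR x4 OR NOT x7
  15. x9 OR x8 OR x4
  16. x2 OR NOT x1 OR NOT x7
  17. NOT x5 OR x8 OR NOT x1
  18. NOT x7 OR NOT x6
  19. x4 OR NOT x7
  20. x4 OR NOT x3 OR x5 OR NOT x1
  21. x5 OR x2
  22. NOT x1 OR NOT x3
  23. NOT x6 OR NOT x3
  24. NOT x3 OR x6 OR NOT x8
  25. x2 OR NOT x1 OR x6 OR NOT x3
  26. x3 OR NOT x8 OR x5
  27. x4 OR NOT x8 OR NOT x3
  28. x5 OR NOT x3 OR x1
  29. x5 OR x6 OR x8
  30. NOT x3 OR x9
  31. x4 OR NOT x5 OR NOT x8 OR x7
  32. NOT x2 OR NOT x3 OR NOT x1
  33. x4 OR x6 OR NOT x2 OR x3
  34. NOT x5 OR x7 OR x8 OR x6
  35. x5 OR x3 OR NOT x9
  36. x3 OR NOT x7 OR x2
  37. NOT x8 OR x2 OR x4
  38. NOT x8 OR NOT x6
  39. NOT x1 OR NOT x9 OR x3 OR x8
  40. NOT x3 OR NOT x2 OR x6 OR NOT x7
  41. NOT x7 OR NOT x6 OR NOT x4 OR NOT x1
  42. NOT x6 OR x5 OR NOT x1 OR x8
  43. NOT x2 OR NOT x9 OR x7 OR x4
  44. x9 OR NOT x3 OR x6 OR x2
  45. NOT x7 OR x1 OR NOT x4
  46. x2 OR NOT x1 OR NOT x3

True

Suppose x6 = false.
Suppose x5 = false.
The clause (x8) is unit, so x8 = true.
The clause (x2) is unit, so x2 = true.
The clause (NOT x3) is unit, so x3 = false.
That conflicts with the unit clause (x3).
Backtrack on x5: now try x5 = true.
The clause (NOT x8) is unit, so x8 = false.
The clause (NOT x7) is unit, so x7 = false.
That conflicts with the unit clause (x7).
Both values of x5 lead to a conflict.
So every satisfying assignment has x6 = True.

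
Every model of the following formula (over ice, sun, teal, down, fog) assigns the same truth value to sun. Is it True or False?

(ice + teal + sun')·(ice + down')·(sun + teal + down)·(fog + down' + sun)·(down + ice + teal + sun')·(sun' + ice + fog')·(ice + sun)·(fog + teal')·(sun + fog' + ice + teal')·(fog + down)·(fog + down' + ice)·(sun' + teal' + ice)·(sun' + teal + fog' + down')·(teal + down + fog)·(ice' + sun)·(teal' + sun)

Suppose sun = 0.
(ice) alone gives ice = 1.
That conflicts with the unit clause (ice').
So every satisfying assignment has sun = True.

True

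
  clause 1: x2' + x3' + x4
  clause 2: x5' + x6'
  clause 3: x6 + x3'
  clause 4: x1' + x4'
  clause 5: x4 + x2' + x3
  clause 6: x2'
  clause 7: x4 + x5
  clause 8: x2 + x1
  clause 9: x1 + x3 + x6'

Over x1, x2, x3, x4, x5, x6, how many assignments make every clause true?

There are 2^6 = 64 truth assignments over (x1, x2, x3, x4, x5, x6).
Split on x5. With x5 = 1, the clauses containing x5 are satisfied and x5' drops from the rest; 1 of the 2^5 = 32 assignments to the other variables satisfy what remains.
With x5 = 0, by the same count on the reduced clause set, 0 assignments work.
(One model: x1=T, x2=F, x3=F, x4=F, x5=T, x6=F.)
Total: 1 + 0 = 1.

1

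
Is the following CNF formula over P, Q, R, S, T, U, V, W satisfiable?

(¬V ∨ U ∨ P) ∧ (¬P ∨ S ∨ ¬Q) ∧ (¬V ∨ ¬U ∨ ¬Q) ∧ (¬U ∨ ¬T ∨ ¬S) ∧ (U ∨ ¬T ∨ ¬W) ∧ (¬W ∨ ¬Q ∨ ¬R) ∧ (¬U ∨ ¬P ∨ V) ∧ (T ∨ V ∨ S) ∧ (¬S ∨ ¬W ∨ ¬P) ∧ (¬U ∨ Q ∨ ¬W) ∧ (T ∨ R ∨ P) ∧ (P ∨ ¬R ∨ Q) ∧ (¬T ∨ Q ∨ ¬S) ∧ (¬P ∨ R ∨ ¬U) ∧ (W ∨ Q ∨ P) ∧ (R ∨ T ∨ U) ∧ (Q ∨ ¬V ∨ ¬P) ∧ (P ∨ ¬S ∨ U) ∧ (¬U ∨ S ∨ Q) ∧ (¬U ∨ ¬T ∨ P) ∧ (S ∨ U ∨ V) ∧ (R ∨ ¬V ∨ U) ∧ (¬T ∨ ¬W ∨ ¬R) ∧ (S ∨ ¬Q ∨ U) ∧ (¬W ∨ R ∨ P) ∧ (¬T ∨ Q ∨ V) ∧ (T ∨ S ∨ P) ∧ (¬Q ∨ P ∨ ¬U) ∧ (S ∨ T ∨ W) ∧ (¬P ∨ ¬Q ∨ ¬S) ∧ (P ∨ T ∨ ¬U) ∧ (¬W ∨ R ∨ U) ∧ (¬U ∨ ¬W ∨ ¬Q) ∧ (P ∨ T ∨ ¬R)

Satisfiable

Branch on V: set V = False.
Branch on U: set U = False.
Unit clause (S) forces S = True.
Unit clause (P) forces P = True.
Unit clause (¬W) forces W = False.
Unit clause (¬Q) forces Q = False.
Unit clause (¬T) forces T = False.
Unit clause (R) forces R = True.
All clauses are satisfied.
A satisfying assignment: P ↦ True, Q ↦ False, R ↦ True, S ↦ True, T ↦ False, U ↦ False, V ↦ False, W ↦ False.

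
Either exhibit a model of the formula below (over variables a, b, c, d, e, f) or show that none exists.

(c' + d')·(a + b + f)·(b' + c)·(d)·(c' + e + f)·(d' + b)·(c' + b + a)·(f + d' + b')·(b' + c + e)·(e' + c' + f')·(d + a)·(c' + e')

UNSATISFIABLE

The clause (d) is unit, so d = 1.
The clause (c') is unit, so c = 0.
The clause (b') is unit, so b = 0.
But (b) is also a unit clause — contradiction.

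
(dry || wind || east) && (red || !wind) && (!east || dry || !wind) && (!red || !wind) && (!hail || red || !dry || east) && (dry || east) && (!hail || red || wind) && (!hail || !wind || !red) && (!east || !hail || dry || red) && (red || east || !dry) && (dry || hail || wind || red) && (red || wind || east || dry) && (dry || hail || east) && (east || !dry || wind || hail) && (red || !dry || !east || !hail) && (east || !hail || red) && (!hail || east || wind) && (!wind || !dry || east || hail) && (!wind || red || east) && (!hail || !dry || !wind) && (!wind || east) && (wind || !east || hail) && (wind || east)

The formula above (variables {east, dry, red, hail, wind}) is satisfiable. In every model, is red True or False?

Suppose red = false.
The clause (!wind) is unit, so wind = false.
The clause (!hail) is unit, so hail = false.
The clause (dry) is unit, so dry = true.
The clause (east) is unit, so east = true.
That conflicts with the unit clause (!east).
So every satisfying assignment has red = True.

True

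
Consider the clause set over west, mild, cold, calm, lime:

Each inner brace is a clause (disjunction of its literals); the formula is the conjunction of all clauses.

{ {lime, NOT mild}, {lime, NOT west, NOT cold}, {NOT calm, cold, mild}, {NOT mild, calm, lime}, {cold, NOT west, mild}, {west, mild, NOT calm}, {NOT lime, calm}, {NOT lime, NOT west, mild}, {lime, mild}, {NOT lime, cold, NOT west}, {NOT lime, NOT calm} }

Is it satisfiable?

Unsatisfiable

Branch on lime: set lime = true.
From the singleton clause (calm), calm = true.
That conflicts with the unit clause (NOT calm).
So lime must be the other value — set lime = false.
From the singleton clause (NOT mild), mild = false.
That conflicts with the unit clause (mild).
Both values of lime lead to a conflict.
No assignment satisfies every clause.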